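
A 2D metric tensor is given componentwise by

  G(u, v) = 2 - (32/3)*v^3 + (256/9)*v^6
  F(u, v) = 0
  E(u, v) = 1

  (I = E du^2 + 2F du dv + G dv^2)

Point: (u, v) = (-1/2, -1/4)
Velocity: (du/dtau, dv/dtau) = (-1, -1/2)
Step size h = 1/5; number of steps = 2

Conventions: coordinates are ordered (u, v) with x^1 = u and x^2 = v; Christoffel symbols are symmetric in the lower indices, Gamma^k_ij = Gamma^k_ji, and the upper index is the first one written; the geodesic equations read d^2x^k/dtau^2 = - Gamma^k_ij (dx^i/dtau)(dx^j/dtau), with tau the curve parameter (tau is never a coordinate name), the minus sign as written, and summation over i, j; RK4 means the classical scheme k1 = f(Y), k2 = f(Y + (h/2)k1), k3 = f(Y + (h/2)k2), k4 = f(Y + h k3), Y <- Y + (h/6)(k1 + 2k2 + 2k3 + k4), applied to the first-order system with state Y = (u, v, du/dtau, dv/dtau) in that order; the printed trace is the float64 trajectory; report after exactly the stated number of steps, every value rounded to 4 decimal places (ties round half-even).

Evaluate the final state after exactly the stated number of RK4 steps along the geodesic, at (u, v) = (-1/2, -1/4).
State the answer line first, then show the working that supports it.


Answer: u = -0.9000, v = -0.4358, du/dtau = -1.0000, dv/dtau = -0.4202

f(Y) = (du/dtau, dv/dtau, -Gamma^u_ij Y'^i Y'^j, -Gamma^v_ij Y'^i Y'^j) with the Gammas evaluated at the stage position; h = 0.200000; intermediate values shown to 6 dp
step 0: u = -0.5000, v = -0.2500, du/dtau = -1.0000, dv/dtau = -0.5000
step 1:
  k1: at (u, v) = (-0.500000, -0.250000), (du/dtau, dv/dtau) = (-1.000000, -0.500000); Gamma_uuu = 0.000000, Gamma_uuv = 0.000000, Gamma_uvv = 0.000000, Gamma_vuu = 0.000000, Gamma_vuv = 0.000000, Gamma_vvv = -0.498403; k1 = (-1.000000, -0.500000, 0.000000, 0.124601)
  k2: at (u, v) = (-0.600000, -0.300000), (du/dtau, dv/dtau) = (-1.000000, -0.487540); Gamma_uuu = 0.000000, Gamma_uuv = 0.000000, Gamma_uvv = 0.000000, Gamma_vuu = 0.000000, Gamma_vuv = 0.000000, Gamma_vvv = -0.713533; k2 = (-1.000000, -0.487540, 0.000000, 0.169603)
  k3: at (u, v) = (-0.600000, -0.298754), (du/dtau, dv/dtau) = (-1.000000, -0.483040); Gamma_uuu = 0.000000, Gamma_uuv = 0.000000, Gamma_uvv = 0.000000, Gamma_vuu = 0.000000, Gamma_vuv = 0.000000, Gamma_vvv = -0.707766; k3 = (-1.000000, -0.483040, 0.000000, 0.165141)
  k4: at (u, v) = (-0.700000, -0.346608), (du/dtau, dv/dtau) = (-1.000000, -0.466972); Gamma_uuu = 0.000000, Gamma_uuv = 0.000000, Gamma_uvv = 0.000000, Gamma_vuu = 0.000000, Gamma_vuv = 0.000000, Gamma_vvv = -0.942086; k4 = (-1.000000, -0.466972, 0.000000, 0.205434)
  Y <- Y + (h/6)(k1 + 2k2 + 2k3 + k4): u = -0.7000, v = -0.3469, du/dtau = -1.0000, dv/dtau = -0.4667
step 2:
  k1: at (u, v) = (-0.700000, -0.346938), (du/dtau, dv/dtau) = (-1.000000, -0.466683); Gamma_uuu = 0.000000, Gamma_uuv = 0.000000, Gamma_uvv = 0.000000, Gamma_vuu = 0.000000, Gamma_vuv = 0.000000, Gamma_vvv = -0.943783; k1 = (-1.000000, -0.466683, 0.000000, 0.205549)
  k2: at (u, v) = (-0.800000, -0.393606), (du/dtau, dv/dtau) = (-1.000000, -0.446128); Gamma_uuu = 0.000000, Gamma_uuv = 0.000000, Gamma_uvv = 0.000000, Gamma_vuu = 0.000000, Gamma_vuv = 0.000000, Gamma_vvv = -1.191842; k2 = (-1.000000, -0.446128, 0.000000, 0.237212)
  k3: at (u, v) = (-0.800000, -0.391550), (du/dtau, dv/dtau) = (-1.000000, -0.442961); Gamma_uuu = 0.000000, Gamma_uuv = 0.000000, Gamma_uvv = 0.000000, Gamma_vuu = 0.000000, Gamma_vuv = 0.000000, Gamma_vvv = -1.180660; k3 = (-1.000000, -0.442961, 0.000000, 0.231663)
  k4: at (u, v) = (-0.900000, -0.435530), (du/dtau, dv/dtau) = (-1.000000, -0.420350); Gamma_uuu = 0.000000, Gamma_uuv = 0.000000, Gamma_uvv = 0.000000, Gamma_vuu = 0.000000, Gamma_vuv = 0.000000, Gamma_vvv = -1.421697; k4 = (-1.000000, -0.420350, 0.000000, 0.251206)
  Y <- Y + (h/6)(k1 + 2k2 + 2k3 + k4): u = -0.9000, v = -0.4358, du/dtau = -1.0000, dv/dtau = -0.4202


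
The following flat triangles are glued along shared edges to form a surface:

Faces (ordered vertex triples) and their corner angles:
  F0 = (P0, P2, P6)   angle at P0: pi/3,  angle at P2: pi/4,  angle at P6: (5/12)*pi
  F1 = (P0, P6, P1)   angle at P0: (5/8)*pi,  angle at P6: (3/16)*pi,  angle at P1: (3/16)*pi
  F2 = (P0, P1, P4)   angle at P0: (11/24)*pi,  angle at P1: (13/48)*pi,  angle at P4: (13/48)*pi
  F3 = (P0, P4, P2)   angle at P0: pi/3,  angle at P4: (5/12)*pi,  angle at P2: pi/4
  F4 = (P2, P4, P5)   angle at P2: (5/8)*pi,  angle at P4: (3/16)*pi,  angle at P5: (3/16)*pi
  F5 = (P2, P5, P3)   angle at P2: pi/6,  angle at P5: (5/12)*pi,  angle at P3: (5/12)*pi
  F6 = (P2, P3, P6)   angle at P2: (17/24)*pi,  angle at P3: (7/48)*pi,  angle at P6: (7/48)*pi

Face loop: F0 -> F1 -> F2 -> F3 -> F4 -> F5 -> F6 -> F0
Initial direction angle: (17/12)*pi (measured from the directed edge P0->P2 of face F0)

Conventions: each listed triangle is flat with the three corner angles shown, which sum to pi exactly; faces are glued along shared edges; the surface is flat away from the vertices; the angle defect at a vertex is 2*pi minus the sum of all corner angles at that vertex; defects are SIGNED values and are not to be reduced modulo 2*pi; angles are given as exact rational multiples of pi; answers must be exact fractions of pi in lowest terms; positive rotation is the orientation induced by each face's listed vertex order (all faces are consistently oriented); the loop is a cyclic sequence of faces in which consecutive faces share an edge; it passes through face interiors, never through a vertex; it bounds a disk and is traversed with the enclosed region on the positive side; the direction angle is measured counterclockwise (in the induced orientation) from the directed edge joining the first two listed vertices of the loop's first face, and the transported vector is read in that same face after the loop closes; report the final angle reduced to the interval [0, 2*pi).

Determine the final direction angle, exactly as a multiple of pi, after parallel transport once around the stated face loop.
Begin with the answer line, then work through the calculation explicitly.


Answer: final direction angle = (5/3)*pi

enclosed vertex P0: corner angles sum to (7/4)*pi, defect = 2*pi - (7/4)*pi = pi/4
enclosed vertex P2: corner angles sum to 2*pi, defect = 2*pi - 2*pi = 0
transport around the loop rotates by the sum of enclosed defects; add to the initial angle mod 2*pi
final angle = (17/12)*pi + pi/4 = (5/3)*pi (mod 2*pi)


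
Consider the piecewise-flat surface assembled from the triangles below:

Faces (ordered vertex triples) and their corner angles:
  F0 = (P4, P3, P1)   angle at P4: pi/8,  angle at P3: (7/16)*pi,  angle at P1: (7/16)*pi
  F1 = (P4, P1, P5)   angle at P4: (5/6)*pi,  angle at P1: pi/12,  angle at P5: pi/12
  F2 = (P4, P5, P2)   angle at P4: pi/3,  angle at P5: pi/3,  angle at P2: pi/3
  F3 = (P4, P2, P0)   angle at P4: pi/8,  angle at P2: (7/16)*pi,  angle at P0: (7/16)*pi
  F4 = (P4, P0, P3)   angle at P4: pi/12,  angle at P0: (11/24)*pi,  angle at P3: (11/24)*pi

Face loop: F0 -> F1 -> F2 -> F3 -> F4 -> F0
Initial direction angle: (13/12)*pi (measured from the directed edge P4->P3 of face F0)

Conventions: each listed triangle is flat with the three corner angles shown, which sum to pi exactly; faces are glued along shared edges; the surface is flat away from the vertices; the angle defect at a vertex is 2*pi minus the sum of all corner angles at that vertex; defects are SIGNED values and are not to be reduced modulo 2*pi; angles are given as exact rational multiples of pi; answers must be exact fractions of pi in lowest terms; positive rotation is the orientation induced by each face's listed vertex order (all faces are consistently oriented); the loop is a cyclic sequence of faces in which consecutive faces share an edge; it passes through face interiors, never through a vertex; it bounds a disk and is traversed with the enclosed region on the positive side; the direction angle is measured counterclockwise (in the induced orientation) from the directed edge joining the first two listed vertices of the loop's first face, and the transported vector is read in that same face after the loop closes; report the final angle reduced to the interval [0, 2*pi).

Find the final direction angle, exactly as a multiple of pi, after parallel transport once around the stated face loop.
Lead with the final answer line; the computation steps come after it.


Answer: final direction angle = (19/12)*pi

enclosed vertex P4: corner angles sum to (3/2)*pi, defect = 2*pi - (3/2)*pi = pi/2
by Gauss-Bonnet the loop rotates the vector by the enclosed defect sum (positive orientation, mod 2*pi)
final angle = (13/12)*pi + pi/2 = (19/12)*pi (mod 2*pi)


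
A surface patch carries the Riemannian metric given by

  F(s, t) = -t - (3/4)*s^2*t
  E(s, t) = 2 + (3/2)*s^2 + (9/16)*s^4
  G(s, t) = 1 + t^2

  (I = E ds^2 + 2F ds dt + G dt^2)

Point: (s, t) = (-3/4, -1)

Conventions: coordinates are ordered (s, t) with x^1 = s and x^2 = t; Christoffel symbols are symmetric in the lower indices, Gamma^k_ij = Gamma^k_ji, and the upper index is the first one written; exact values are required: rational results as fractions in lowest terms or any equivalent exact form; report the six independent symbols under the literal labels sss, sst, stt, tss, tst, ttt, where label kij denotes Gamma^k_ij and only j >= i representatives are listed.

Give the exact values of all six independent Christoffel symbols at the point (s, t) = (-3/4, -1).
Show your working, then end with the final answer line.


E = 12377/4096, F = 91/64, G = 2 at the point
E_s = -819/256, E_t = 0, F_s = -9/8, F_t = -91/64, G_s = 0, G_t = -2
EG - F^2 = 16473/4096;  g^inv = (4096/16473) * [[2, -91/64], [-91/64, 12377/4096]]
first-kind symbols [ij,l] = (1/2)(d_i g_jl + d_j g_il - d_l g_ij): [ss,s] = E_s/2 = -819/512, [ss,t] = F_s - E_t/2 = -9/8, [st,s] = E_t/2 = 0, [st,t] = G_s/2 = 0, [tt,s] = F_t - G_s/2 = -91/64, [tt,t] = G_t/2 = -1
Gamma^s_ij = (G*[ij,s] - F*[ij,t])/(EG - F^2), Gamma^t_ij = (E*[ij,t] - F*[ij,s])/(EG - F^2)

Answer: Gamma_sss = -2184/5491, Gamma_sst = 0, Gamma_stt = -5824/16473, Gamma_tss = -1536/5491, Gamma_tst = 0, Gamma_ttt = -4096/16473


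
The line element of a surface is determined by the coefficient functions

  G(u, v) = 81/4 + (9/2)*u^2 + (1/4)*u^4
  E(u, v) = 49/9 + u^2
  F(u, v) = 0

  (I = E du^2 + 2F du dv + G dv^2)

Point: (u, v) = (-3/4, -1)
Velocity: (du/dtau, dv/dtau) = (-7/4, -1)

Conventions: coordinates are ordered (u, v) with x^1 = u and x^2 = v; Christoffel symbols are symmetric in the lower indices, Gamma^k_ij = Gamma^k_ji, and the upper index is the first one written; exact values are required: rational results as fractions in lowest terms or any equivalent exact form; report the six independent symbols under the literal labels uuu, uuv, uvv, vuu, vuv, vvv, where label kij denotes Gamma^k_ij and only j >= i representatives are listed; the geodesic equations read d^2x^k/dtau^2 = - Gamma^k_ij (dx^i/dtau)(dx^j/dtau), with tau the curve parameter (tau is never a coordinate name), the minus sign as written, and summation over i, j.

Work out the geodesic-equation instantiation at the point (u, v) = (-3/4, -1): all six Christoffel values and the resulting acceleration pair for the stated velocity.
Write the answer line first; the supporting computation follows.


Answer: Gamma_uuu = -108/865, Gamma_uuv = 0, Gamma_uvv = 4131/6920, Gamma_vuu = 0, Gamma_vuv = -8/51, Gamma_vvv = 0; accelerations (d^2u/dtau^2, d^2v/dtau^2) = (-297/1384, 28/51)

E = 865/144, F = 0, G = 23409/1024 at the point
E_u = -3/2, E_v = 0, F_u = 0, F_v = 0, G_u = -459/64, G_v = 0
EG - F^2 = 2249865/16384;  g^inv = (16384/2249865) * [[23409/1024, 0], [0, 865/144]]
first-kind symbols [ij,l] = (1/2)(d_i g_jl + d_j g_il - d_l g_ij): [uu,u] = E_u/2 = -3/4, [uu,v] = F_u - E_v/2 = 0, [uv,u] = E_v/2 = 0, [uv,v] = G_u/2 = -459/128, [vv,u] = F_v - G_u/2 = 459/128, [vv,v] = G_v/2 = 0
Gamma^u_ij = (G*[ij,u] - F*[ij,v])/(EG - F^2), Gamma^v_ij = (E*[ij,v] - F*[ij,u])/(EG - F^2)
Gamma_uuu = -108/865, Gamma_uuv = 0, Gamma_uvv = 4131/6920, Gamma_vuu = 0, Gamma_vuv = -8/51, Gamma_vvv = 0
d^2u/dtau^2 = -(Gamma_uuu*(-7/4)^2 + 2*Gamma_uuv*(-7/4)*(-1) + Gamma_uvv*(-1)^2) = -297/1384
d^2v/dtau^2 = -(Gamma_vuu*(-7/4)^2 + 2*Gamma_vuv*(-7/4)*(-1) + Gamma_vvv*(-1)^2) = 28/51


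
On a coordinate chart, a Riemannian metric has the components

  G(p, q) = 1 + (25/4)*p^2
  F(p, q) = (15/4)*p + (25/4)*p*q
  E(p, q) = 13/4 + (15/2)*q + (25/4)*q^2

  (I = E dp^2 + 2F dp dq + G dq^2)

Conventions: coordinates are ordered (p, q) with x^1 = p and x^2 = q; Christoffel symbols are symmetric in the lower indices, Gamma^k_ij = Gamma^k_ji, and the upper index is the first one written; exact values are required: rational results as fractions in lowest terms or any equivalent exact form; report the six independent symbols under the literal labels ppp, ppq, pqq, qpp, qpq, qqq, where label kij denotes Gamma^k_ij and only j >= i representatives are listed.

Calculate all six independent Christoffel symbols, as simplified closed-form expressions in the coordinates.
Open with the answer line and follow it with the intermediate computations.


Answer: Gamma_ppp = 0, Gamma_ppq = (25*q + 15)/(25*p^2 + 25*q^2 + 30*q + 13), Gamma_pqq = 0, Gamma_qpp = 0, Gamma_qpq = 25*p/(25*p^2 + 25*q^2 + 30*q + 13), Gamma_qqq = 0

E = 13/4 + (15/2)*q + (25/4)*q^2; F = (15/4)*p + (25/4)*p*q; G = 1 + (25/4)*p^2
Gamma^k_ij = (1/2) g^{kl} (d_i g_jl + d_j g_il - d_l g_ij), with g^inv = (1/(EG-F^2)) [[G, -F], [-F, E]]
first partials: E_p = 0, E_q = 15/2 + (25/2)*q, F_p = 15/4 + (25/4)*q, F_q = (25/4)*p, G_p = (25/2)*p, G_q = 0
D = EG - F^2 = 13/4 + (15/2)*q + (25/4)*q^2 + (25/4)*p^2
expanded: Gamma^p_pp = (G E_p - 2F F_p + F E_q)/(2D), Gamma^p_pq = (G E_q - F G_p)/(2D), Gamma^p_qq = (2G F_q - G G_p - F G_q)/(2D), Gamma^q_pp = (2E F_p - E E_q - F E_p)/(2D), Gamma^q_pq = (E G_p - F E_q)/(2D), Gamma^q_qq = (E G_q - 2F F_q + F G_p)/(2D); substitute and cancel common factors


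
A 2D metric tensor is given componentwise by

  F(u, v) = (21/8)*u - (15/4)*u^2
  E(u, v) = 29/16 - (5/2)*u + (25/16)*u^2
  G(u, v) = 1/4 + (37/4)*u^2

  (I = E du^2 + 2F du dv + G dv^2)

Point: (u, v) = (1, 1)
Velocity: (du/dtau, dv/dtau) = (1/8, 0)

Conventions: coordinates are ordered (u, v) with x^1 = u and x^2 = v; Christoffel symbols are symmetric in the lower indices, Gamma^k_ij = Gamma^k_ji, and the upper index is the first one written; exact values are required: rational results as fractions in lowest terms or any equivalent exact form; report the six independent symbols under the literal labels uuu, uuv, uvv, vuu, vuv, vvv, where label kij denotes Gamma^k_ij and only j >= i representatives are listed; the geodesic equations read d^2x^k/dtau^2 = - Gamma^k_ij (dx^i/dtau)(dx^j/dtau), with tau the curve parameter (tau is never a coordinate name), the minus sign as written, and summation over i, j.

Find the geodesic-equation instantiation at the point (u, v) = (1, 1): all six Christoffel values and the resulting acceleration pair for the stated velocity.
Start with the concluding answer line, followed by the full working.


Answer: Gamma_uuu = -161/451, Gamma_uuv = 666/451, Gamma_uvv = -5624/451, Gamma_vuu = -501/902, Gamma_vuv = 518/451, Gamma_vvv = -666/451; accelerations (d^2u/dtau^2, d^2v/dtau^2) = (161/28864, 501/57728)

E = 7/8, F = -9/8, G = 19/2 at the point
E_u = 5/8, E_v = 0, F_u = -39/8, F_v = 0, G_u = 37/2, G_v = 0
EG - F^2 = 451/64;  g^inv = (64/451) * [[19/2, 9/8], [9/8, 7/8]]
first-kind symbols [ij,l] = (1/2)(d_i g_jl + d_j g_il - d_l g_ij): [uu,u] = E_u/2 = 5/16, [uu,v] = F_u - E_v/2 = -39/8, [uv,u] = E_v/2 = 0, [uv,v] = G_u/2 = 37/4, [vv,u] = F_v - G_u/2 = -37/4, [vv,v] = G_v/2 = 0
Gamma^u_ij = (G*[ij,u] - F*[ij,v])/(EG - F^2), Gamma^v_ij = (E*[ij,v] - F*[ij,u])/(EG - F^2)
Gamma_uuu = -161/451, Gamma_uuv = 666/451, Gamma_uvv = -5624/451, Gamma_vuu = -501/902, Gamma_vuv = 518/451, Gamma_vvv = -666/451
d^2u/dtau^2 = -(Gamma_uuu*(1/8)^2 + 2*Gamma_uuv*(1/8)*(0) + Gamma_uvv*(0)^2) = 161/28864
d^2v/dtau^2 = -(Gamma_vuu*(1/8)^2 + 2*Gamma_vuv*(1/8)*(0) + Gamma_vvv*(0)^2) = 501/57728


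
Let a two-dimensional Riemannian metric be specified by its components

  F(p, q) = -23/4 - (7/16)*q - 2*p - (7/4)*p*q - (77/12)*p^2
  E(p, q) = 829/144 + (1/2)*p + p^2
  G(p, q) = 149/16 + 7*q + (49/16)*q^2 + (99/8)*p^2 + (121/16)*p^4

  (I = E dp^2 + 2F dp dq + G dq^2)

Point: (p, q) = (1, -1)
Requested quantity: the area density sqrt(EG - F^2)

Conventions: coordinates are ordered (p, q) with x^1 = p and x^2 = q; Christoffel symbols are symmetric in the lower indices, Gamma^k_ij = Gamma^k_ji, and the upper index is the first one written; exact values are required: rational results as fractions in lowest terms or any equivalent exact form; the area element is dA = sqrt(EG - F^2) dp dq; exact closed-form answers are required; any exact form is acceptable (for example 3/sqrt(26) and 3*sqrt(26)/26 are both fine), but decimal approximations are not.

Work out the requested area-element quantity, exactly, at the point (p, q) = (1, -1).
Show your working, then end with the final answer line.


E = 1045/144, F = -575/48, G = 405/16; EG - F^2 = 11575/288

Answer: sqrt(EG - F^2) = 5*sqrt(926)/24


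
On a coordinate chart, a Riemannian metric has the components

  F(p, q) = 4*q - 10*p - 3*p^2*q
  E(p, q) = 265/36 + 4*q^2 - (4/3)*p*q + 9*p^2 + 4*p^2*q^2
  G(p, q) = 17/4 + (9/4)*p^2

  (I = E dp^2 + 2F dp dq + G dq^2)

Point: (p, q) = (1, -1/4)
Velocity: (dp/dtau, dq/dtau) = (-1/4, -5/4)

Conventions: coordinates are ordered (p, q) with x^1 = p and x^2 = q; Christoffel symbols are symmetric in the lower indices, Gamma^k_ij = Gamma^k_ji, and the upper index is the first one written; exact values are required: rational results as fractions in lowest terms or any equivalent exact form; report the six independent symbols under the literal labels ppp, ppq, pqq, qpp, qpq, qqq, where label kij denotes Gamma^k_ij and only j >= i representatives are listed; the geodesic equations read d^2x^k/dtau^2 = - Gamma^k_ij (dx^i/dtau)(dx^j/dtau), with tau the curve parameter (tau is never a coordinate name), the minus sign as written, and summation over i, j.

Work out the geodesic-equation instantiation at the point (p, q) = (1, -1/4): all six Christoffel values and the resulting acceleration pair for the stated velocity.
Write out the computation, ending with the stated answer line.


E = 619/36, F = -41/4, G = 13/2 at the point
E_p = 113/6, E_q = -16/3, F_p = -17/2, F_q = 1, G_p = 9/2, G_q = 0
EG - F^2 = 965/144;  g^inv = (144/965) * [[13/2, 41/4], [41/4, 619/36]]
first-kind symbols [ij,l] = (1/2)(d_i g_jl + d_j g_il - d_l g_ij): [pp,p] = E_p/2 = 113/12, [pp,q] = F_p - E_q/2 = -35/6, [pq,p] = E_q/2 = -8/3, [pq,q] = G_p/2 = 9/4, [qq,p] = F_q - G_p/2 = -5/4, [qq,q] = G_q/2 = 0
Gamma^p_ij = (G*[ij,p] - F*[ij,q])/(EG - F^2), Gamma^q_ij = (E*[ij,q] - F*[ij,p])/(EG - F^2)
Gamma_ppp = 204/965, Gamma_ppq = 165/193, Gamma_pqq = -234/193, Gamma_qpp = -1633/2895, Gamma_qpq = 327/193, Gamma_qqq = -369/193
d^2p/dtau^2 = -(Gamma_ppp*(-1/4)^2 + 2*Gamma_ppq*(-1/4)*(-5/4) + Gamma_pqq*(-5/4)^2) = 5199/3860
d^2q/dtau^2 = -(Gamma_qpp*(-1/4)^2 + 2*Gamma_qpq*(-1/4)*(-5/4) + Gamma_qqq*(-5/4)^2) = 45479/23160

Answer: Gamma_ppp = 204/965, Gamma_ppq = 165/193, Gamma_pqq = -234/193, Gamma_qpp = -1633/2895, Gamma_qpq = 327/193, Gamma_qqq = -369/193; accelerations (d^2p/dtau^2, d^2q/dtau^2) = (5199/3860, 45479/23160)


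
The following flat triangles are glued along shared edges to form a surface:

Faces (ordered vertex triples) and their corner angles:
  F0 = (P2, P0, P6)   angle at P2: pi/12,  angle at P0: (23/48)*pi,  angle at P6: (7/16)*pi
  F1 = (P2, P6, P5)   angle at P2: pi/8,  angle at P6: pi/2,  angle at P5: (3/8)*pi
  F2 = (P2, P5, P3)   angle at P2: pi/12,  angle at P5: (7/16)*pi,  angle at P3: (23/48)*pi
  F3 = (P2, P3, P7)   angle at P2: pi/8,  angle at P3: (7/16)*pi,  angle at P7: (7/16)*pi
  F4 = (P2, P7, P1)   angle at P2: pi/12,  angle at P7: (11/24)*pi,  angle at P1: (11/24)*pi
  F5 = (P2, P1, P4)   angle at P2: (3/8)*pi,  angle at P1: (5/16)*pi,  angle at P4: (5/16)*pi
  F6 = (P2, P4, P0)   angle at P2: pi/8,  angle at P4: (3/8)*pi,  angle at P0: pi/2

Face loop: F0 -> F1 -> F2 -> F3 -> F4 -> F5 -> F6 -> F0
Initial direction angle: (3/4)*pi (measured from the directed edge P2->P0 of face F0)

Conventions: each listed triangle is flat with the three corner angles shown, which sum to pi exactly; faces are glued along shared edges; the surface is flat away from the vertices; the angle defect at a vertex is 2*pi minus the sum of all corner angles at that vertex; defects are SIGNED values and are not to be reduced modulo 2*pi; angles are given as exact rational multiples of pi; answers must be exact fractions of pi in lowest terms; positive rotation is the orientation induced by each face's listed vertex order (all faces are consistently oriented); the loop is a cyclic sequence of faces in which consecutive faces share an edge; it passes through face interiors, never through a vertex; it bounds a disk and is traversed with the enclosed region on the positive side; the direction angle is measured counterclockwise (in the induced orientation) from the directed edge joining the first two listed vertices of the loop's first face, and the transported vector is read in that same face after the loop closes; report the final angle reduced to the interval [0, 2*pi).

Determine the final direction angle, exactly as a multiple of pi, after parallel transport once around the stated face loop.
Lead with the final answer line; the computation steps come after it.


Answer: final direction angle = (7/4)*pi

enclosed vertex P2: corner angles sum to pi, defect = 2*pi - pi = pi
adding the enclosed defects to the starting angle (mod 2*pi, induced orientation) gives the holonomy
final angle = (3/4)*pi + pi = (7/4)*pi (mod 2*pi)


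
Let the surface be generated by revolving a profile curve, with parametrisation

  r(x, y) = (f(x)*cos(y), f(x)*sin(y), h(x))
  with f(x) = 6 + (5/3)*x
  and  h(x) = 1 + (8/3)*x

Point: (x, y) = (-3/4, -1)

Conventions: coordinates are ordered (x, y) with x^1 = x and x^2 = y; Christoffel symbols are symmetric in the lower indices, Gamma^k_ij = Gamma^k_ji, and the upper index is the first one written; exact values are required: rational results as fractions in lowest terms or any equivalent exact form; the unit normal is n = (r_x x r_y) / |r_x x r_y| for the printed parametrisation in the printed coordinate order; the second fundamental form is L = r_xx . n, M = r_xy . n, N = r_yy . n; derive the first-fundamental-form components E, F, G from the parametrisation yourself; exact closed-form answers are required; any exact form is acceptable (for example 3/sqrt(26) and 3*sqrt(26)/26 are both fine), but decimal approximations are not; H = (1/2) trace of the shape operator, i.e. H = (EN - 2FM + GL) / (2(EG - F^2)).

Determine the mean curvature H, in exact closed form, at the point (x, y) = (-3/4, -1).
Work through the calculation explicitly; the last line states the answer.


f = 19/4, f' = 5/3, f'' = 0, h' = 8/3, h'' = 0
E = 89/9, F = 0, G = 361/16; answer radicand W^2 = 89/9
unnormalised second-form numerators: l = 0, m = 0, n = 38/3; L = l/sqrt(89/9), and similarly M = m/sqrt(W^2), N = n/sqrt(W^2)
H = (E*n - 2*F*m + G*l) / (2*(EG - F^2)*sqrt(W^2)); E*n - 2*F*m + G*l = 3382/27, EG - F^2 = 32129/144, so H = (16/57)/sqrt(89/9)

Answer: H = 16*sqrt(89)/1691


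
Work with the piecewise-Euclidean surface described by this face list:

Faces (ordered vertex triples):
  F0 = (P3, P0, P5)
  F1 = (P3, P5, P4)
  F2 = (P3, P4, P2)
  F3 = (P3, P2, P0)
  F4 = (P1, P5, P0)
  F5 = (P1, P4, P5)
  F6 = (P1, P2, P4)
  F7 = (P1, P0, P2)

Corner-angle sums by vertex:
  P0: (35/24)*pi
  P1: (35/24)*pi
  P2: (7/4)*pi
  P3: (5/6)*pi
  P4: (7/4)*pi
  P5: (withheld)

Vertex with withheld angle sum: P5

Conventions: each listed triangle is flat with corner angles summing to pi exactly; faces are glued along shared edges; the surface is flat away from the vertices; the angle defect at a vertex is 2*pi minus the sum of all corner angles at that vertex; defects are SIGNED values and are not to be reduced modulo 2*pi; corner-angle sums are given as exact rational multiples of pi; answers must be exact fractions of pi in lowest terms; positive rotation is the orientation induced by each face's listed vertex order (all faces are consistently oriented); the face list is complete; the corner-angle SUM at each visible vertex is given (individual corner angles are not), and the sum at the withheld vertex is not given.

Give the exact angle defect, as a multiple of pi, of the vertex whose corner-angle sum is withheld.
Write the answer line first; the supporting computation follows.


Answer: defect(P5) = (5/4)*pi

V = 6, E = 12, F = 8; chi = V - E + F = 2
Gauss-Bonnet: total defect = 2*pi*chi = 4*pi; visible defects sum to (11/4)*pi


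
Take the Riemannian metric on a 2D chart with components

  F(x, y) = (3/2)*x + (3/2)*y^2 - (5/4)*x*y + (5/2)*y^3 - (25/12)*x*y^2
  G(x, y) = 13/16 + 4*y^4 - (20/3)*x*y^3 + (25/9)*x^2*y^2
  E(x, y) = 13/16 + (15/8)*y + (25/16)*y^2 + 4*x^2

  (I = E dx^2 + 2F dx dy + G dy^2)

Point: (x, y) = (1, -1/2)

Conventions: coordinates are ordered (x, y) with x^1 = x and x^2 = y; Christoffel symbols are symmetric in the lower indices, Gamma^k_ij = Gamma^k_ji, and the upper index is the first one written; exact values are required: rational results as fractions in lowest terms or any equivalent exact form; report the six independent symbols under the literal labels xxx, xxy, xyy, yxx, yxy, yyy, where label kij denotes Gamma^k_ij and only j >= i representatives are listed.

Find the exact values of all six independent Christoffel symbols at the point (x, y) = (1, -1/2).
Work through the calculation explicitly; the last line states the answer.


E = 273/64, F = 5/3, G = 373/144 at the point
E_x = 8, E_y = 5/16, F_x = 77/48, F_y = 29/24, G_x = 20/9, G_y = -88/9
EG - F^2 = 76229/9216;  g^inv = (9216/76229) * [[373/144, -5/3], [-5/3, 273/64]]
first-kind symbols [ij,l] = (1/2)(d_i g_jl + d_j g_il - d_l g_ij): [xx,x] = E_x/2 = 4, [xx,y] = F_x - E_y/2 = 139/96, [xy,x] = E_y/2 = 5/32, [xy,y] = G_x/2 = 10/9, [yy,x] = F_y - G_x/2 = 7/72, [yy,y] = G_y/2 = -44/9
Gamma^x_ij = (G*[ij,x] - F*[ij,y])/(EG - F^2), Gamma^y_ij = (E*[ij,y] - F*[ij,x])/(EG - F^2)

Answer: Gamma_xxx = 73248/76229, Gamma_xxy = -40010/228687, Gamma_xyy = 696728/686061, Gamma_yxx = -9039/152458, Gamma_yxy = 41280/76229, Gamma_yyy = -581056/228687


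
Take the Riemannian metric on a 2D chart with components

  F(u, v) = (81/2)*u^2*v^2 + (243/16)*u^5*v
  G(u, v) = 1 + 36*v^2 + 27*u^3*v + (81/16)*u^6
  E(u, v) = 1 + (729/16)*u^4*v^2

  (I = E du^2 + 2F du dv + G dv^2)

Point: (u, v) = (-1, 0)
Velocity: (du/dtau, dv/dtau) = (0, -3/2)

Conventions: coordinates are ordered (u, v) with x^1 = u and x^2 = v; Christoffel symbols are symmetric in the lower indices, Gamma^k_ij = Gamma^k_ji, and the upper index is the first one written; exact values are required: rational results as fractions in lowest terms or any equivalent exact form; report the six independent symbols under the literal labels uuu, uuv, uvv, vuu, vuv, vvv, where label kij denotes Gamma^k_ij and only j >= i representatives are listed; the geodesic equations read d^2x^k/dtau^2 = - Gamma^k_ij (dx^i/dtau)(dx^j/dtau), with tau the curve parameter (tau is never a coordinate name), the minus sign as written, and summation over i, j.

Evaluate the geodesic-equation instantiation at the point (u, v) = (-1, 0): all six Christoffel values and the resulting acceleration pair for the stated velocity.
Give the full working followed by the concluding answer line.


E = 1, F = 0, G = 97/16 at the point
E_u = 0, E_v = 0, F_u = 0, F_v = -243/16, G_u = -243/8, G_v = -27
EG - F^2 = 97/16;  g^inv = (16/97) * [[97/16, 0], [0, 1]]
first-kind symbols [ij,l] = (1/2)(d_i g_jl + d_j g_il - d_l g_ij): [uu,u] = E_u/2 = 0, [uu,v] = F_u - E_v/2 = 0, [uv,u] = E_v/2 = 0, [uv,v] = G_u/2 = -243/16, [vv,u] = F_v - G_u/2 = 0, [vv,v] = G_v/2 = -27/2
Gamma^u_ij = (G*[ij,u] - F*[ij,v])/(EG - F^2), Gamma^v_ij = (E*[ij,v] - F*[ij,u])/(EG - F^2)
Gamma_uuu = 0, Gamma_uuv = 0, Gamma_uvv = 0, Gamma_vuu = 0, Gamma_vuv = -243/97, Gamma_vvv = -216/97
d^2u/dtau^2 = -(Gamma_uuu*(0)^2 + 2*Gamma_uuv*(0)*(-3/2) + Gamma_uvv*(-3/2)^2) = 0
d^2v/dtau^2 = -(Gamma_vuu*(0)^2 + 2*Gamma_vuv*(0)*(-3/2) + Gamma_vvv*(-3/2)^2) = 486/97

Answer: Gamma_uuu = 0, Gamma_uuv = 0, Gamma_uvv = 0, Gamma_vuu = 0, Gamma_vuv = -243/97, Gamma_vvv = -216/97; accelerations (d^2u/dtau^2, d^2v/dtau^2) = (0, 486/97)


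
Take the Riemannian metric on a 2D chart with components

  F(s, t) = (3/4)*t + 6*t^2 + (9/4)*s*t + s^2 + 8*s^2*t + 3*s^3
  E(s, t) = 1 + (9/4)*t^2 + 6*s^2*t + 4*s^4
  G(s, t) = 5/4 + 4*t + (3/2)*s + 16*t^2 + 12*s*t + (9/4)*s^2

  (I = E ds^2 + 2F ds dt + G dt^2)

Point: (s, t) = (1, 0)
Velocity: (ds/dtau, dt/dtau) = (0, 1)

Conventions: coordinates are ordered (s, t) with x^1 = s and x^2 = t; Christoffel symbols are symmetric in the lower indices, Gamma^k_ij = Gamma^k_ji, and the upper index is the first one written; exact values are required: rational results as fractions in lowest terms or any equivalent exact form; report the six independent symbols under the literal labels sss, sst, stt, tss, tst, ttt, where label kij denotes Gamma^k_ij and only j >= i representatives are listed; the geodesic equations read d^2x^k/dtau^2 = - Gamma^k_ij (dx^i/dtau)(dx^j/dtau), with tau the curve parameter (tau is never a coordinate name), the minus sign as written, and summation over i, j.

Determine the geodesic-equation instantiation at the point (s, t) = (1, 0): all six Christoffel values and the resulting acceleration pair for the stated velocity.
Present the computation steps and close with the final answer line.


E = 5, F = 4, G = 5 at the point
E_s = 16, E_t = 6, F_s = 11, F_t = 11, G_s = 6, G_t = 16
EG - F^2 = 9;  g^inv = (1/9) * [[5, -4], [-4, 5]]
first-kind symbols [ij,l] = (1/2)(d_i g_jl + d_j g_il - d_l g_ij): [ss,s] = E_s/2 = 8, [ss,t] = F_s - E_t/2 = 8, [st,s] = E_t/2 = 3, [st,t] = G_s/2 = 3, [tt,s] = F_t - G_s/2 = 8, [tt,t] = G_t/2 = 8
Gamma^s_ij = (G*[ij,s] - F*[ij,t])/(EG - F^2), Gamma^t_ij = (E*[ij,t] - F*[ij,s])/(EG - F^2)
Gamma_sss = 8/9, Gamma_sst = 1/3, Gamma_stt = 8/9, Gamma_tss = 8/9, Gamma_tst = 1/3, Gamma_ttt = 8/9
d^2s/dtau^2 = -(Gamma_sss*(0)^2 + 2*Gamma_sst*(0)*(1) + Gamma_stt*(1)^2) = -8/9
d^2t/dtau^2 = -(Gamma_tss*(0)^2 + 2*Gamma_tst*(0)*(1) + Gamma_ttt*(1)^2) = -8/9

Answer: Gamma_sss = 8/9, Gamma_sst = 1/3, Gamma_stt = 8/9, Gamma_tss = 8/9, Gamma_tst = 1/3, Gamma_ttt = 8/9; accelerations (d^2s/dtau^2, d^2t/dtau^2) = (-8/9, -8/9)


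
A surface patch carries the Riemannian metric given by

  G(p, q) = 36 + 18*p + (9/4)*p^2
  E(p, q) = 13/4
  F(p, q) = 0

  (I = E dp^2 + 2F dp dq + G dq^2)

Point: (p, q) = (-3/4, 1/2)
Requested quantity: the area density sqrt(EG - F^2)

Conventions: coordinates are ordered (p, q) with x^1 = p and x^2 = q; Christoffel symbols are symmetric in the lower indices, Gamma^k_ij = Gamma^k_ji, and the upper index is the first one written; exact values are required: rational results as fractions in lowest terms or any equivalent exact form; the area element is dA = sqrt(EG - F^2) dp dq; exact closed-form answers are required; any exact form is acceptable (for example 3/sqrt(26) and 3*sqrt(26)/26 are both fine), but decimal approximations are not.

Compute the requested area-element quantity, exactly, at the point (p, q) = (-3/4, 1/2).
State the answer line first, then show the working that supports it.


Answer: sqrt(EG - F^2) = 39*sqrt(13)/16

E = 13/4, F = 0, G = 1521/64; EG - F^2 = 19773/256


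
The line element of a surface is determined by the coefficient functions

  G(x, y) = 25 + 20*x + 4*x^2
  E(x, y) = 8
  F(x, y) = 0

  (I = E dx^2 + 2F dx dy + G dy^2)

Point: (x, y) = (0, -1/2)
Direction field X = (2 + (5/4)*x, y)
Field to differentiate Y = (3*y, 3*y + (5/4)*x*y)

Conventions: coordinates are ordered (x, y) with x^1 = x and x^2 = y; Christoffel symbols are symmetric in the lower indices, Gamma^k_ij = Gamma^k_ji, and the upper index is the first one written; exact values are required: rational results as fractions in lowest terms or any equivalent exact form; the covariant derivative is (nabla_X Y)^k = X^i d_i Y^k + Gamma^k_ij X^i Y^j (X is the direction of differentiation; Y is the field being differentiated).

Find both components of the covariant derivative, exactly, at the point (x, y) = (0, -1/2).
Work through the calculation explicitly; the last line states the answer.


E = 8, F = 0, G = 25 at the point
E_x = 0, E_y = 0, F_x = 0, F_y = 0, G_x = 20, G_y = 0
EG - F^2 = 200;  g^inv = (1/200) * [[25, 0], [0, 8]]
first-kind symbols [ij,l] = (1/2)(d_i g_jl + d_j g_il - d_l g_ij): [xx,x] = E_x/2 = 0, [xx,y] = F_x - E_y/2 = 0, [xy,x] = E_y/2 = 0, [xy,y] = G_x/2 = 10, [yy,x] = F_y - G_x/2 = -10, [yy,y] = G_y/2 = 0
Gamma^x_ij = (G*[ij,x] - F*[ij,y])/(EG - F^2), Gamma^y_ij = (E*[ij,y] - F*[ij,x])/(EG - F^2)
Gamma_xxx = 0, Gamma_xxy = 0, Gamma_xyy = -5/4, Gamma_yxx = 0, Gamma_yxy = 2/5, Gamma_yyy = 0
X = (2, -1/2), Y = (-3/2, -3/2) at the point

Answer: (nabla_X Y)^x = -39/16, (nabla_X Y)^y = -73/20


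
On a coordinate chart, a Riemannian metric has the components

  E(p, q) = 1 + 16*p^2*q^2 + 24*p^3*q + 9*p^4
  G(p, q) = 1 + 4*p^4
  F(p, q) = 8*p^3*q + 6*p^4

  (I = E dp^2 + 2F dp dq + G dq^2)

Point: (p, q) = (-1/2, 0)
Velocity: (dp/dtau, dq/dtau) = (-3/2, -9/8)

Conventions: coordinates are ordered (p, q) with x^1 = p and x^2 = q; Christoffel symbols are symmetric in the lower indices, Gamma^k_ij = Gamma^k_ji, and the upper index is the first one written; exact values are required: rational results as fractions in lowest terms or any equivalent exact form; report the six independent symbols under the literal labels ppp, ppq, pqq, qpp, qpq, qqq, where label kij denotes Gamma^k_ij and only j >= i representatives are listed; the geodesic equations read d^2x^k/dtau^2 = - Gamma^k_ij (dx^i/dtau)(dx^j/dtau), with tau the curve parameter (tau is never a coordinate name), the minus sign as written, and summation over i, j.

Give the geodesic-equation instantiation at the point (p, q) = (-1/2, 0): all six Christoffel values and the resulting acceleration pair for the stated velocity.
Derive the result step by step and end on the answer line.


E = 25/16, F = 3/8, G = 5/4 at the point
E_p = -9/2, E_q = -3, F_p = -3, F_q = -1, G_p = -2, G_q = 0
EG - F^2 = 29/16;  g^inv = (16/29) * [[5/4, -3/8], [-3/8, 25/16]]
first-kind symbols [ij,l] = (1/2)(d_i g_jl + d_j g_il - d_l g_ij): [pp,p] = E_p/2 = -9/4, [pp,q] = F_p - E_q/2 = -3/2, [pq,p] = E_q/2 = -3/2, [pq,q] = G_p/2 = -1, [qq,p] = F_q - G_p/2 = 0, [qq,q] = G_q/2 = 0
Gamma^p_ij = (G*[ij,p] - F*[ij,q])/(EG - F^2), Gamma^q_ij = (E*[ij,q] - F*[ij,p])/(EG - F^2)
Gamma_ppp = -36/29, Gamma_ppq = -24/29, Gamma_pqq = 0, Gamma_qpp = -24/29, Gamma_qpq = -16/29, Gamma_qqq = 0
d^2p/dtau^2 = -(Gamma_ppp*(-3/2)^2 + 2*Gamma_ppq*(-3/2)*(-9/8) + Gamma_pqq*(-9/8)^2) = 162/29
d^2q/dtau^2 = -(Gamma_qpp*(-3/2)^2 + 2*Gamma_qpq*(-3/2)*(-9/8) + Gamma_qqq*(-9/8)^2) = 108/29

Answer: Gamma_ppp = -36/29, Gamma_ppq = -24/29, Gamma_pqq = 0, Gamma_qpp = -24/29, Gamma_qpq = -16/29, Gamma_qqq = 0; accelerations (d^2p/dtau^2, d^2q/dtau^2) = (162/29, 108/29)


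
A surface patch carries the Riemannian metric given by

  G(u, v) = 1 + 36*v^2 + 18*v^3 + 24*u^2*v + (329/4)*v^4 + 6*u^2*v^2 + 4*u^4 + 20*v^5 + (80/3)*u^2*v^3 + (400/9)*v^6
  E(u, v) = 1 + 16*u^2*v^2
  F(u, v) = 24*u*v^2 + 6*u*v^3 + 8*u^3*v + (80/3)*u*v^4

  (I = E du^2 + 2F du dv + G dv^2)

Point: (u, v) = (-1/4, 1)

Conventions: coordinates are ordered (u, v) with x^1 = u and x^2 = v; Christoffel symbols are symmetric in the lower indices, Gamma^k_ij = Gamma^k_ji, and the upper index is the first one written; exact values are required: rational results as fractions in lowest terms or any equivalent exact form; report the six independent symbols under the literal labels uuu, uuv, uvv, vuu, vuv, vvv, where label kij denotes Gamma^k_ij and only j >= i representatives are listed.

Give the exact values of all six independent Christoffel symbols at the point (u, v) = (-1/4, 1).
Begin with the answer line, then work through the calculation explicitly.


Answer: Gamma_uuu = -2304/118801, Gamma_uuv = 576/118801, Gamma_uvv = -16704/118801, Gamma_vuu = 32928/118801, Gamma_vuv = -8232/118801, Gamma_vvv = 238728/118801

E = 2, F = -343/24, G = 118225/576 at the point
E_u = -8, E_v = 2, F_u = 349/6, F_v = -1039/24, G_u = -343/12, G_v = 9947/12
EG - F^2 = 118801/576;  g^inv = (576/118801) * [[118225/576, 343/24], [343/24, 2]]
first-kind symbols [ij,l] = (1/2)(d_i g_jl + d_j g_il - d_l g_ij): [uu,u] = E_u/2 = -4, [uu,v] = F_u - E_v/2 = 343/6, [uv,u] = E_v/2 = 1, [uv,v] = G_u/2 = -343/24, [vv,u] = F_v - G_u/2 = -29, [vv,v] = G_v/2 = 9947/24
Gamma^u_ij = (G*[ij,u] - F*[ij,v])/(EG - F^2), Gamma^v_ij = (E*[ij,v] - F*[ij,u])/(EG - F^2)


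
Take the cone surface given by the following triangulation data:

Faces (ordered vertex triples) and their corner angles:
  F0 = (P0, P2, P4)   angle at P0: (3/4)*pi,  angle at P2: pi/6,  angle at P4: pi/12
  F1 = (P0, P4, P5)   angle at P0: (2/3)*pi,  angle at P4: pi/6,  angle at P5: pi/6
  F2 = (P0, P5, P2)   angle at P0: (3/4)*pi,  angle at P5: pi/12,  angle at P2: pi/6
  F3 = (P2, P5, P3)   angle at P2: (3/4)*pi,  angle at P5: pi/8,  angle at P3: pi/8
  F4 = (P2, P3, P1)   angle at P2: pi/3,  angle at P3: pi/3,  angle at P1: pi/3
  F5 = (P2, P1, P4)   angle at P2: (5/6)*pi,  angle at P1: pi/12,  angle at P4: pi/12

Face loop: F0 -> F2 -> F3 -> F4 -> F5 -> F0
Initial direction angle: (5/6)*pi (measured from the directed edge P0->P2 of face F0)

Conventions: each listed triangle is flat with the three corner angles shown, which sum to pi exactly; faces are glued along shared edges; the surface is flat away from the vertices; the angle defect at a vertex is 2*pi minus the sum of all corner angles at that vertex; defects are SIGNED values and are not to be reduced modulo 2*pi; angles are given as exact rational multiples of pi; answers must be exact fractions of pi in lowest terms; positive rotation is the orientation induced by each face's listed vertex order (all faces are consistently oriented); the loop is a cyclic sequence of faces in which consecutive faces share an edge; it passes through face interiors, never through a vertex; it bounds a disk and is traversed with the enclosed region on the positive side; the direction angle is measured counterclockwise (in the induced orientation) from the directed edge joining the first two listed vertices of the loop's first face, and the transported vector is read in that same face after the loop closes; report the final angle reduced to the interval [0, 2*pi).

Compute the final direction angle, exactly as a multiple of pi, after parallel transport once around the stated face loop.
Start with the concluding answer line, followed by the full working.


Answer: final direction angle = (7/12)*pi

enclosed vertex P2: corner angles sum to (9/4)*pi, defect = 2*pi - (9/4)*pi = -pi/4
transport around the loop rotates by the sum of enclosed defects; add to the initial angle mod 2*pi
final angle = (5/6)*pi - pi/4 = (7/12)*pi (mod 2*pi)


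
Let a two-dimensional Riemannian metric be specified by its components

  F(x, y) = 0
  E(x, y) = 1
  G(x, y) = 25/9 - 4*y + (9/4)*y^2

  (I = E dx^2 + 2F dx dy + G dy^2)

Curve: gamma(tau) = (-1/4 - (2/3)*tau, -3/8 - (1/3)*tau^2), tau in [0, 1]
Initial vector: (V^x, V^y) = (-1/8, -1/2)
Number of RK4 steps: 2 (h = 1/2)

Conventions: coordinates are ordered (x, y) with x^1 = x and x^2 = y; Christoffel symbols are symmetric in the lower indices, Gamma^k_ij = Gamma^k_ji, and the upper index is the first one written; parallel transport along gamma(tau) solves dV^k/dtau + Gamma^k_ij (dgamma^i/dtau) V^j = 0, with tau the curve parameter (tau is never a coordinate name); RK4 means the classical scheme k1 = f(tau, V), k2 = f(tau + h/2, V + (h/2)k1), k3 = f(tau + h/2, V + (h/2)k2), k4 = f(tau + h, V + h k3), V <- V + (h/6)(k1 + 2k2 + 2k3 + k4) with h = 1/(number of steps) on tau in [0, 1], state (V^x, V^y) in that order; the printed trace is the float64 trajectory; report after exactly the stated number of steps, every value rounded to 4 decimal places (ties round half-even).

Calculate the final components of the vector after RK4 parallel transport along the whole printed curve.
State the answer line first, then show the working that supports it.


Answer: V^x = -0.1250, V^y = -0.4128

gamma'(tau) = (-2/3, -(2/3)*tau); f(tau, V)^k = -Gamma^k_ij(gamma(tau)) gamma'^i(tau) V^j; h = 1/2; intermediate values shown to 6 dp
curve data and Christoffel symbols at the stage parameters:
  tau = 0.000000: gamma = (-0.250000, -0.375000), gamma' = (-0.666667, 0.000000); Gamma_xxx = 0.000000, Gamma_xxy = 0.000000, Gamma_xyy = 0.000000, Gamma_yxx = 0.000000, Gamma_yxy = 0.000000, Gamma_yyy = -0.618989
  tau = 0.250000: gamma = (-0.416667, -0.395833), gamma' = (-0.666667, -0.166667); Gamma_xxx = 0.000000, Gamma_xxy = 0.000000, Gamma_xyy = 0.000000, Gamma_yxx = 0.000000, Gamma_yxy = 0.000000, Gamma_yyy = -0.613246
  tau = 0.500000: gamma = (-0.583333, -0.458333), gamma' = (-0.666667, -0.333333); Gamma_xxx = 0.000000, Gamma_xxy = 0.000000, Gamma_xyy = 0.000000, Gamma_yxx = 0.000000, Gamma_yxy = 0.000000, Gamma_yyy = -0.596261
  tau = 0.750000: gamma = (-0.750000, -0.562500), gamma' = (-0.666667, -0.500000); Gamma_xxx = 0.000000, Gamma_xxy = 0.000000, Gamma_xyy = 0.000000, Gamma_yxx = 0.000000, Gamma_yxy = 0.000000, Gamma_yyy = -0.568955
  tau = 1.000000: gamma = (-0.916667, -0.708333), gamma' = (-0.666667, -0.666667); Gamma_xxx = 0.000000, Gamma_xxy = 0.000000, Gamma_xyy = 0.000000, Gamma_yxx = 0.000000, Gamma_yxy = 0.000000, Gamma_yyy = -0.533196
step 0: V^x = -0.1250, V^y = -0.5000
step 1: k1 = (0.000000, 0.000000), k2 = (0.000000, 0.051104), k3 = (0.000000, 0.049798), k4 = (0.000000, 0.094428); V <- V + (h/6)(k1 + 2k2 + 2k3 + k4): V^x = -0.1250, V^y = -0.4753
step 2: k1 = (0.000000, 0.094470), k2 = (0.000000, 0.128497), k3 = (0.000000, 0.126077), k4 = (0.000000, 0.146549); V <- V + (h/6)(k1 + 2k2 + 2k3 + k4): V^x = -0.1250, V^y = -0.4128
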